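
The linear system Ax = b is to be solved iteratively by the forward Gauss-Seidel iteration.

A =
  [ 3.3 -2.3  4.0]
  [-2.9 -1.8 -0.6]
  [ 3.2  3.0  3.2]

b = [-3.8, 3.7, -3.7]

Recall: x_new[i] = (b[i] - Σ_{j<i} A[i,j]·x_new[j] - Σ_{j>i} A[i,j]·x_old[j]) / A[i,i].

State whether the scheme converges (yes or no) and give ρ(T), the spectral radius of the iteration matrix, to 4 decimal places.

Write A = D+L+U with D = diag(3.3, -1.8, 3.2).
T_GS = -(D+L)⁻¹U: row 0 first, T[0,1] = -(-2.3)/(3.3) = +0.6970; later rows by forward substitution.
  T[0,:] = [+0.0000, +0.6970, -1.2121]
  T[1,:] = [+0.0000, -1.1229, +1.6195]
  T[2,:] = [+0.0000, +0.3557, -0.3062]
moduli |λ_i(T)| = 1.5765, 0.1474, 0.0000.
ρ = 1.5765; 1.5765 > 1, so it fails to converge.

no, ρ = 1.5765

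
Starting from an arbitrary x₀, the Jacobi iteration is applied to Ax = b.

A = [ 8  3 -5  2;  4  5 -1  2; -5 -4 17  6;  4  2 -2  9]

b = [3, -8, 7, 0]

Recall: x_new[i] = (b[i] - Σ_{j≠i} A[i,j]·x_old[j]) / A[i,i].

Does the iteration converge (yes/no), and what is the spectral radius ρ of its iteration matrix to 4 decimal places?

A = D + L + U where D = diag(8, 5, 17, 9).
Jacobi T = -D⁻¹(L+U): T[0,2] = -(-5)/(8) = +0.6250; T[0,0] = 0.
  T[0,:] = [+0.0000  -0.3750  +0.6250  -0.2500]
  T[1,:] = [-0.8000  +0.0000  +0.2000  -0.4000]
  T[2,:] = [+0.2941  +0.2353  +0.0000  -0.3529]
  T[3,:] = [-0.4444  -0.2222  +0.2222  +0.0000]
|eigenvalues of T|: 0.9182, 0.6050, 0.3094, 0.0038.
ρ = 0.9182; 0.9182 < 1: convergent.

yes, ρ = 0.9182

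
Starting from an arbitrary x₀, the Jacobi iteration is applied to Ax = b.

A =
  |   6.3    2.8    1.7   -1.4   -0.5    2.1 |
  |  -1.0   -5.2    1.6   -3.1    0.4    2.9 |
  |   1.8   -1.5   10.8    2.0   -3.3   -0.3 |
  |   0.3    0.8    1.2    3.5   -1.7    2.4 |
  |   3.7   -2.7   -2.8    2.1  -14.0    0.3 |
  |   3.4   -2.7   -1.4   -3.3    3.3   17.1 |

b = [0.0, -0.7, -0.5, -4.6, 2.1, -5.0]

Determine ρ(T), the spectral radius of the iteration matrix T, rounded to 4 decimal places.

Split A = D + L + U, D = diag(6.3, -5.2, 10.8, 3.5, -14, 17.1).
Jacobi: T = -D⁻¹(L+U), T[4,5] = -(0.3)/(-14) = +0.0214; T[4,4] = 0.
  T[0,:] = [+0.0000, -0.4444, -0.2698, +0.2222, +0.0794, -0.3333]
  T[1,:] = [-0.1923, +0.0000, +0.3077, -0.5962, +0.0769, +0.5577]
  T[2,:] = [-0.1667, +0.1389, +0.0000, -0.1852, +0.3056, +0.0278]
  T[3,:] = [-0.0857, -0.2286, -0.3429, +0.0000, +0.4857, -0.6857]
  T[4,:] = [+0.2643, -0.1929, -0.2000, +0.1500, +0.0000, +0.0214]
  T[5,:] = [-0.1988, +0.1579, +0.0819, +0.1930, -0.1930, +0.0000]
|λ(T)| sorted: 0.9334, 0.5037, 0.5037, 0.4608, 0.0673, 0.0673.
ρ = 0.9334; 0.9334 < 1, so it converges for any x₀.

0.9334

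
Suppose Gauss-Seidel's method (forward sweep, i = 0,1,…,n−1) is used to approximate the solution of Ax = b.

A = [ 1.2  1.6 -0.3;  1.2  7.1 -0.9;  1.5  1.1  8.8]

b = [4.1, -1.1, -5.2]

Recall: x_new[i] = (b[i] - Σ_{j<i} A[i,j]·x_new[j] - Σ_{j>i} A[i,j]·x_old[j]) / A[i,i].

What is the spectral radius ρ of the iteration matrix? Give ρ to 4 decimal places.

0.2764

Let D = diag(1.2, 7.1, 8.8); L, U the strict triangles.
GS T = -(D+L)⁻¹U: row 0 first, T[0,2] = -(-0.3)/(1.2) = +0.2500; later rows by forward substitution.
  T[0,:] = [+0.0000 -1.3333 +0.2500]
  T[1,:] = [+0.0000 +0.2254 +0.0845]
  T[2,:] = [+0.0000 +0.1991 -0.0532]
|eigenvalues of T|: 0.2764, 0.1042, 0.0000.
spectral radius ρ = 0.2764; 0.2764 < 1: convergent.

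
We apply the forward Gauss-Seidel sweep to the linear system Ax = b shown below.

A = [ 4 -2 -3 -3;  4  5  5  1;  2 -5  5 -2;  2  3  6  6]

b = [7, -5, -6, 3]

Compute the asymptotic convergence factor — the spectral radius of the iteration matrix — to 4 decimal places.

Split A = D + L + U, D = diag(4, 5, 5, 6).
GS T = -(D+L)⁻¹U: row 0 first, T[0,3] = -(-3)/(4) = +0.7500; later rows by forward substitution.
  T[0,:] = [+0.0000 +0.5000 +0.7500 +0.7500]
  T[1,:] = [+0.0000 -0.4000 -1.6000 -0.8000]
  T[2,:] = [+0.0000 -0.6000 -1.9000 -0.7000]
  T[3,:] = [+0.0000 +0.6333 +2.4500 +0.8500]
eigenvalue magnitudes: 1.3654, 0.2673, 0.1827, 0.0000.
ρ = 1.3654; 1.3654 > 1, so it fails to converge.

1.3654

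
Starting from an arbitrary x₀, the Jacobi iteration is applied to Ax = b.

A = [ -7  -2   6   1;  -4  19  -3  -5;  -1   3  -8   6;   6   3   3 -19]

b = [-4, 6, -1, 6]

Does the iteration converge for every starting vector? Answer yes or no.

Diagonal D = diag(-7, 19, -8, -19); L, U strict lower/upper.
T_J = -D⁻¹(L+U): T[1,3] = -(-5)/(19) = +0.2632; T[1,1] = 0.
  T[0,:] = [+0.0000  -0.2857  +0.8571  +0.1429]
  T[1,:] = [+0.2105  +0.0000  +0.1579  +0.2632]
  T[2,:] = [-0.1250  +0.3750  +0.0000  +0.7500]
  T[3,:] = [+0.3158  +0.1579  +0.1579  +0.0000]
moduli |λ_i(T)| = 0.7531, 0.6067, 0.6067, 0.1772.
spectral radius ρ = 0.7531; 0.7531 < 1 ⇒ converges.

yes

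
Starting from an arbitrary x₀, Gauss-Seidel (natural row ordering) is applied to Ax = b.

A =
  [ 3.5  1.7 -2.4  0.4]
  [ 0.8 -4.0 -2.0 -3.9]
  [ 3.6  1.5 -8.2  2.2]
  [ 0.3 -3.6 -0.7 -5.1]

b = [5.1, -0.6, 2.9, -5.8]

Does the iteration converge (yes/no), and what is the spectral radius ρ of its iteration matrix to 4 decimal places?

yes, ρ = 0.7708

Split A = D + L + U, D = diag(3.5, -4, -8.2, -5.1).
T_GS = -(D+L)⁻¹U: row 0 first, T[0,2] = -(-2.4)/(3.5) = +0.6857; later rows by forward substitution.
  T[0,:] = [+0.0000 -0.4857 +0.6857 -0.1143]
  T[1,:] = [+0.0000 -0.0971 -0.3629 -0.9979]
  T[2,:] = [+0.0000 -0.2310 +0.2347 +0.0356]
  T[3,:] = [+0.0000 +0.0717 +0.2643 +0.6928]
|eigenvalues of T|: 0.7708, 0.0705, 0.0705, 0.0000.
ρ = 0.7708; 0.7708 < 1, so it converges for any x₀.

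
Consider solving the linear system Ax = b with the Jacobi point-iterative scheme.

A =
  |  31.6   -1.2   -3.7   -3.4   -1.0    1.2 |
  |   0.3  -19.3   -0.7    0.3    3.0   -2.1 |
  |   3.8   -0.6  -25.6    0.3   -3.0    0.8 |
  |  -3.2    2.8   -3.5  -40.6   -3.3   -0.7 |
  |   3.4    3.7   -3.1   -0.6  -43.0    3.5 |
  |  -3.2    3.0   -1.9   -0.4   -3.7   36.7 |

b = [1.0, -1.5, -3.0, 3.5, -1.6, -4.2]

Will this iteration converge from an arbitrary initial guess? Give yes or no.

A = D + L + U where D = diag(31.6, -19.3, -25.6, -40.6, -43, 36.7).
Jacobi: T = -D⁻¹(L+U), T[1,4] = -(3)/(-19.3) = +0.1554; T[1,1] = 0.
  T[0,:] = [+0.0000, +0.0380, +0.1171, +0.1076, +0.0316, -0.0380]
  T[1,:] = [+0.0155, +0.0000, -0.0363, +0.0155, +0.1554, -0.1088]
  T[2,:] = [+0.1484, -0.0234, +0.0000, +0.0117, -0.1172, +0.0312]
  T[3,:] = [-0.0788, +0.0690, -0.0862, +0.0000, -0.0813, -0.0172]
  T[4,:] = [+0.0791, +0.0860, -0.0721, -0.0140, +0.0000, +0.0814]
  T[5,:] = [+0.0872, -0.0817, +0.0518, +0.0109, +0.1008, +0.0000]
|roots of det(T-λI)|: 0.2479, 0.1616, 0.1460, 0.1460, 0.1318, 0.0193.
ρ(T) = max|λ| = 0.2479; 0.2479 < 1, so it converges for any x₀.

yes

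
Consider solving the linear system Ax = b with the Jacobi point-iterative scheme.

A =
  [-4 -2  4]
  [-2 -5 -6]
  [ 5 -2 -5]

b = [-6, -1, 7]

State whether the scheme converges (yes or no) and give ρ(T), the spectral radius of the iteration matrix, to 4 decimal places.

no, ρ = 1.4809

Write A = D+L+U with D = diag(-4, -5, -5).
T_J = -D⁻¹(L+U): T[2,1] = -(-2)/(-5) = -0.4000; T[2,2] = 0.
  T[0,:] = [+0.0000, -0.5000, +1.0000]
  T[1,:] = [-0.4000, +0.0000, -1.2000]
  T[2,:] = [+1.0000, -0.4000, +0.0000]
eigenvalue magnitudes: 1.4809, 0.9278, 0.5531.
ρ(T) = max|λ| = 1.4809; 1.4809 > 1, so it fails to converge.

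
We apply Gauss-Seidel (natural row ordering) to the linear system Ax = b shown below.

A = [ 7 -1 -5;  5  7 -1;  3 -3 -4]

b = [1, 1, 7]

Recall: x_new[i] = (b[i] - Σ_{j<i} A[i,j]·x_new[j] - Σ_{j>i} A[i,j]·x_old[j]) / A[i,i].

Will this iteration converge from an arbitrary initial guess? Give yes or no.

Diagonal D = diag(7, 7, -4); L, U strict lower/upper.
T_GS = -(D+L)⁻¹U: row 0 first, T[0,2] = -(-5)/(7) = +0.7143; later rows by forward substitution.
  T[0,:] = [+0.0000, +0.1429, +0.7143]
  T[1,:] = [+0.0000, -0.1020, -0.3673]
  T[2,:] = [+0.0000, +0.1837, +0.8112]
eigenvalue magnitudes: 0.7301, 0.0210, 0.0000.
ρ = 0.7301; 0.7301 < 1: convergent.

yes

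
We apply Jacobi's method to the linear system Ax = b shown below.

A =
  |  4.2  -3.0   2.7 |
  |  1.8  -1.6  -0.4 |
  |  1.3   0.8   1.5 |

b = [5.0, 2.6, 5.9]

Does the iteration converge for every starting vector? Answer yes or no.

no

A = D + L + U where D = diag(4.2, -1.6, 1.5).
Jacobi: T = -D⁻¹(L+U), T[1,2] = -(-0.4)/(-1.6) = -0.2500; T[1,1] = 0.
  T[0,:] = [+0.0000  +0.7143  -0.6429]
  T[1,:] = [+1.1250  +0.0000  -0.2500]
  T[2,:] = [-0.8667  -0.5333  +0.0000]
|eigenvalues of T|: 1.3738, 0.9670, 0.4068.
spectral radius ρ = 1.3738; 1.3738 > 1, so it fails to converge.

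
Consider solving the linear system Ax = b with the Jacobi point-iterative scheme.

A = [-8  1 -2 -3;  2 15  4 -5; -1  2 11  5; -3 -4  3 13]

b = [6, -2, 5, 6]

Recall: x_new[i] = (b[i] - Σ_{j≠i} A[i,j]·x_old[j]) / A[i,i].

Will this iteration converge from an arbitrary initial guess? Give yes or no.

Let D = diag(-8, 15, 11, 13); L, U the strict triangles.
T_J = -D⁻¹(L+U): T[0,3] = -(-3)/(-8) = -0.3750; T[0,0] = 0.
  T[0,:] = [+0.0000, +0.1250, -0.2500, -0.3750]
  T[1,:] = [-0.1333, +0.0000, -0.2667, +0.3333]
  T[2,:] = [+0.0909, -0.1818, +0.0000, -0.4545]
  T[3,:] = [+0.2308, +0.3077, -0.2308, +0.0000]
|λ(T)| sorted: 0.5873, 0.3780, 0.3780, 0.1743.
spectral radius ρ = 0.5873; 0.5873 < 1 ⇒ converges.

yes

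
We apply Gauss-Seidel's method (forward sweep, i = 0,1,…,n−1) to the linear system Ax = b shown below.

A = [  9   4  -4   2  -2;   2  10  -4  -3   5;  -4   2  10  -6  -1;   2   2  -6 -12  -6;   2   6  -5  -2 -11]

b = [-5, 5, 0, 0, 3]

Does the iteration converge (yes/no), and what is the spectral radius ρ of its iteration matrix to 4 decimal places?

Write A = D+L+U with D = diag(9, 10, 10, -12, -11).
Gauss-Seidel: T = -(D+L)⁻¹U, row 0 first, T[0,2] = -(-4)/(9) = +0.4444; later rows by forward substitution.
  T[0,:] = [+0.0000, -0.4444, +0.4444, -0.2222, +0.2222]
  T[1,:] = [+0.0000, +0.0889, +0.3111, +0.3444, -0.5444]
  T[2,:] = [+0.0000, -0.1956, +0.1156, +0.4422, +0.2978]
  T[3,:] = [+0.0000, +0.0385, +0.0681, -0.2007, -0.7026]
  T[4,:] = [+0.0000, +0.0496, +0.1856, -0.0170, -0.2642]
moduli |λ_i(T)| = 0.5785, 0.3227, 0.3227, 0.1609, 0.0000.
ρ = 0.5785; 0.5785 < 1 ⇒ converges.

yes, ρ = 0.5785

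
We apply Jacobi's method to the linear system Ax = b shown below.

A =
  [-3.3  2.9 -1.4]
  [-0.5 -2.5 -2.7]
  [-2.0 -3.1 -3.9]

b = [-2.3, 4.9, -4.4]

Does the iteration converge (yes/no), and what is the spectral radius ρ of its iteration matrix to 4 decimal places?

Split A = D + L + U, D = diag(-3.3, -2.5, -3.9).
Jacobi: T = -D⁻¹(L+U), T[0,1] = -(2.9)/(-3.3) = +0.8788; T[0,0] = 0.
  T[0,:] = [+0.0000  +0.8788  -0.4242]
  T[1,:] = [-0.2000  +0.0000  -1.0800]
  T[2,:] = [-0.5128  -0.7949  +0.0000]
|eigenvalues of T|: 1.1278, 0.6097, 0.6097.
ρ = 1.1278; 1.1278 > 1, so it fails to converge.

no, ρ = 1.1278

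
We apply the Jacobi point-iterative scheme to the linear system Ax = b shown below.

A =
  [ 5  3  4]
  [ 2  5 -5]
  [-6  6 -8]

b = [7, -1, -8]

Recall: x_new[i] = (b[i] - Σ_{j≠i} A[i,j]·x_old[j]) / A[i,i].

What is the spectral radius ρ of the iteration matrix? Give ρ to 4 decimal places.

1.4386

Diagonal D = diag(5, 5, -8); L, U strict lower/upper.
Jacobi: T = -D⁻¹(L+U), T[2,0] = -(-6)/(-8) = -0.7500; T[2,2] = 0.
  T[0,:] = [+0.0000, -0.6000, -0.8000]
  T[1,:] = [-0.4000, +0.0000, +1.0000]
  T[2,:] = [-0.7500, +0.7500, +0.0000]
eigenvalue magnitudes: 1.4386, 0.9137, 0.5249.
ρ = 1.4386; 1.4386 > 1 ⇒ diverges.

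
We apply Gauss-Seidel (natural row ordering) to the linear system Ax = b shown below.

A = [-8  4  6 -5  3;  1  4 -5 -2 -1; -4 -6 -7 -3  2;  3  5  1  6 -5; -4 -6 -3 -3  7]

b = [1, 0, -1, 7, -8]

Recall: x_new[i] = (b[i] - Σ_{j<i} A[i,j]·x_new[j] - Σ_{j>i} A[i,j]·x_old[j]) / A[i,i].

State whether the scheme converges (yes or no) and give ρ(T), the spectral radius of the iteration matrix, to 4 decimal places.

no, ρ = 1.5736

Write A = D+L+U with D = diag(-8, 4, -7, 6, 7).
GS T = -(D+L)⁻¹U: row 0 first, T[0,2] = -(6)/(-8) = +0.7500; later rows by forward substitution.
  T[0,:] = [+0.0000  +0.5000  +0.7500  -0.6250  +0.3750]
  T[1,:] = [+0.0000  -0.1250  +1.0625  +0.6563  +0.1562]
  T[2,:] = [+0.0000  -0.1786  -1.3393  -0.6339  -0.0625]
  T[3,:] = [+0.0000  -0.1161  -1.0372  -0.1287  +0.5260]
  T[4,:] = [+0.0000  +0.0523  +0.3208  -0.1215  +0.5469]
|λ(T)| sorted: 1.5736, 0.5101, 0.5101, 0.3115, 0.0000.
spectral radius ρ = 1.5736; 1.5736 > 1, so it fails to converge.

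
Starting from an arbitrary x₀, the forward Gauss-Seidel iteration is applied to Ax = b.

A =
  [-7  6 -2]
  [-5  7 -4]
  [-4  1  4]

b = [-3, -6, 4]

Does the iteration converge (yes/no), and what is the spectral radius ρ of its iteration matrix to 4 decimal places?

yes, ρ = 0.8270

Let D = diag(-7, 7, 4); L, U the strict triangles.
Gauss-Seidel: T = -(D+L)⁻¹U, row 0 first, T[0,1] = -(6)/(-7) = +0.8571; later rows by forward substitution.
  T[0,:] = [+0.0000, +0.8571, -0.2857]
  T[1,:] = [+0.0000, +0.6122, +0.3673]
  T[2,:] = [+0.0000, +0.7041, -0.3776]
eigenvalue magnitudes: 0.8270, 0.5923, 0.0000.
ρ = 0.8270; 0.8270 < 1 ⇒ converges.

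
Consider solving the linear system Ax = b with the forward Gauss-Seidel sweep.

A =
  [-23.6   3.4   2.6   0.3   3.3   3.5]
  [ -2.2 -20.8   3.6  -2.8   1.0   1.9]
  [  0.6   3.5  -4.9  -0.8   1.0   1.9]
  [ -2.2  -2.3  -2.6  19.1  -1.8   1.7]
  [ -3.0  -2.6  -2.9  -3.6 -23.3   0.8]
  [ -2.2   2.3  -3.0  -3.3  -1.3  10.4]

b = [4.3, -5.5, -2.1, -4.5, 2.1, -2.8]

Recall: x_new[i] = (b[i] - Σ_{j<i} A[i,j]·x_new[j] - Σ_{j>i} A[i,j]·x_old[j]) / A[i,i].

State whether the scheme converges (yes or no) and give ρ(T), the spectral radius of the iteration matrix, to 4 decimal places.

yes, ρ = 0.1983

Write A = D+L+U with D = diag(-23.6, -20.8, -4.9, 19.1, -23.3, 10.4).
T_GS = -(D+L)⁻¹U: row 0 first, T[0,5] = -(3.5)/(-23.6) = +0.1483; later rows by forward substitution.
  T[0,:] = [+0.0000, +0.1441, +0.1102, +0.0127, +0.1398, +0.1483]
  T[1,:] = [+0.0000, -0.0152, +0.1614, -0.1360, +0.0333, +0.0757]
  T[2,:] = [+0.0000, +0.0068, +0.1288, -0.2588, +0.2450, +0.4600]
  T[3,:] = [+0.0000, +0.0157, +0.0497, -0.0501, +0.1477, -0.0002]
  T[4,:] = [+0.0000, -0.0201, -0.0559, +0.0535, -0.0750, -0.0504]
  T[5,:] = [+0.0000, +0.0383, +0.0335, -0.0511, +0.1304, +0.1410]
|roots of det(T-λI)|: 0.1983, 0.0931, 0.0931, 0.0598, 0.0271, 0.0000.
ρ = 0.1983; 0.1983 < 1, so it converges for any x₀.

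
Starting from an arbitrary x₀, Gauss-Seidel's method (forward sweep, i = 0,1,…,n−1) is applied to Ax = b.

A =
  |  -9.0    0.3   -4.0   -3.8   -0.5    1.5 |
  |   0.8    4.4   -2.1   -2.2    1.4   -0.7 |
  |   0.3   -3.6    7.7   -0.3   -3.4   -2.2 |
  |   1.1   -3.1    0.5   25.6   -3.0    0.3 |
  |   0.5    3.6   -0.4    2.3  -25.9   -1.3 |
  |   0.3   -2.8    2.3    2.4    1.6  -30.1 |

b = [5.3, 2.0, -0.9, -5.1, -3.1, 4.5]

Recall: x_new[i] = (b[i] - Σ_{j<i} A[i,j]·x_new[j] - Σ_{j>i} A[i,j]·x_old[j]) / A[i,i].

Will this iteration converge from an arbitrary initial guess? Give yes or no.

yes

A = D + L + U where D = diag(-9, 4.4, 7.7, 25.6, -25.9, -30.1).
T_GS = -(D+L)⁻¹U: row 0 first, T[0,2] = -(-4)/(-9) = -0.4444; later rows by forward substitution.
  T[0,:] = [+0.0000  +0.0333  -0.4444  -0.4222  -0.0556  +0.1667]
  T[1,:] = [+0.0000  -0.0061  +0.5581  +0.5768  -0.3081  +0.1288]
  T[2,:] = [+0.0000  -0.0041  +0.2782  +0.3251  +0.2997  +0.3394]
  T[3,:] = [+0.0000  -0.0021  +0.0812  +0.0816  +0.0764  -0.0099]
  T[4,:] = [+0.0000  -0.0003  +0.0719  +0.0742  -0.0417  -0.0352]
  T[5,:] = [+0.0000  +0.0004  -0.0248  -0.0226  +0.0549  +0.0130]
|roots of det(T-λI)|: 0.4110, 0.0670, 0.0670, 0.0089, 0.0022, 0.0000.
spectral radius ρ = 0.4110; 0.4110 < 1 ⇒ converges.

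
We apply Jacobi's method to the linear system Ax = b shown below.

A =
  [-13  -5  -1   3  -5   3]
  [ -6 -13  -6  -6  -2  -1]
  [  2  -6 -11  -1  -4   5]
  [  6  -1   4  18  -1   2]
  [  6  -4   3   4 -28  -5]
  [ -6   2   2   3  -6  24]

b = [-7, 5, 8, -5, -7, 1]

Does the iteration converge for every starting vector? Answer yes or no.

yes

A = D + L + U where D = diag(-13, -13, -11, 18, -28, 24).
Jacobi: T = -D⁻¹(L+U), T[3,0] = -(6)/(18) = -0.3333; T[3,3] = 0.
  T[0,:] = [+0.0000  -0.3846  -0.0769  +0.2308  -0.3846  +0.2308]
  T[1,:] = [-0.4615  +0.0000  -0.4615  -0.4615  -0.1538  -0.0769]
  T[2,:] = [+0.1818  -0.5455  +0.0000  -0.0909  -0.3636  +0.4545]
  T[3,:] = [-0.3333  +0.0556  -0.2222  +0.0000  +0.0556  -0.1111]
  T[4,:] = [+0.2143  -0.1429  +0.1071  +0.1429  +0.0000  -0.1786]
  T[5,:] = [+0.2500  -0.0833  -0.0833  -0.1250  +0.2500  +0.0000]
|eigenvalues of T|: 0.6612, 0.3913, 0.3913, 0.3653, 0.3653, 0.1328.
ρ(T) = max|λ| = 0.6612; 0.6612 < 1 ⇒ converges.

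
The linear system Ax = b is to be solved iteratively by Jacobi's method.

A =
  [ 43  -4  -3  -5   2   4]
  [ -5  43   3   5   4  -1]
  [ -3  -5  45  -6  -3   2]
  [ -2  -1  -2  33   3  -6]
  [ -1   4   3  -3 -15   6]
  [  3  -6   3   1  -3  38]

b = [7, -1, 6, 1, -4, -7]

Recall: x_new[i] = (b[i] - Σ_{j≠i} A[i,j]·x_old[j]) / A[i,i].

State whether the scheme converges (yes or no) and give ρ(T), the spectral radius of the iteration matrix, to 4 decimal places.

A = D + L + U where D = diag(43, 43, 45, 33, -15, 38).
Jacobi: T = -D⁻¹(L+U), T[1,4] = -(4)/(43) = -0.0930; T[1,1] = 0.
  T[0,:] = [+0.0000 +0.0930 +0.0698 +0.1163 -0.0465 -0.0930]
  T[1,:] = [+0.1163 +0.0000 -0.0698 -0.1163 -0.0930 +0.0233]
  T[2,:] = [+0.0667 +0.1111 +0.0000 +0.1333 +0.0667 -0.0444]
  T[3,:] = [+0.0606 +0.0303 +0.0606 +0.0000 -0.0909 +0.1818]
  T[4,:] = [-0.0667 +0.2667 +0.2000 -0.2000 +0.0000 +0.4000]
  T[5,:] = [-0.0789 +0.1579 -0.0789 -0.0263 +0.0789 +0.0000]
eigenvalue magnitudes: 0.3508, 0.2180, 0.2180, 0.2045, 0.1466, 0.0889.
spectral radius ρ = 0.3508; 0.3508 < 1: convergent.

yes, ρ = 0.3508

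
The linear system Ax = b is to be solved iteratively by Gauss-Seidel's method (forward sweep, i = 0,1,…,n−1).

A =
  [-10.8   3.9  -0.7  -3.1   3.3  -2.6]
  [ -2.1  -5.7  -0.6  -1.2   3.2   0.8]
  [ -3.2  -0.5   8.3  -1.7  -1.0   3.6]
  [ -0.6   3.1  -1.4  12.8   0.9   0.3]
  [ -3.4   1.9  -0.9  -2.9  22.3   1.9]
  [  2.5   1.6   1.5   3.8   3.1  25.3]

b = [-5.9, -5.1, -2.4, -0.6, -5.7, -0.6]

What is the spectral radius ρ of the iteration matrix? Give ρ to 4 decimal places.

0.2130

A = D + L + U where D = diag(-10.8, -5.7, 8.3, 12.8, 22.3, 25.3).
Gauss-Seidel: T = -(D+L)⁻¹U, row 0 first, T[0,2] = -(-0.7)/(-10.8) = -0.0648; later rows by forward substitution.
  T[0,:] = [+0.0000  +0.3611  -0.0648  -0.2870  +0.3056  -0.2407]
  T[1,:] = [+0.0000  -0.1330  -0.0814  -0.1048  +0.4488  +0.2290]
  T[2,:] = [+0.0000  +0.1312  -0.0299  +0.0878  +0.2653  -0.5128]
  T[3,:] = [+0.0000  +0.0635  +0.0134  +0.0215  -0.1357  -0.1463]
  T[4,:] = [+0.0000  +0.0799  -0.0024  -0.0285  +0.0014  -0.1811]
  T[5,:] = [+0.0000  -0.0544  +0.0116  +0.0300  -0.0541  +0.0839]
eigenvalue magnitudes: 0.2130, 0.0973, 0.0973, 0.0729, 0.0313, 0.0000.
ρ(T) = max|λ| = 0.2130; 0.2130 < 1, so it converges for any x₀.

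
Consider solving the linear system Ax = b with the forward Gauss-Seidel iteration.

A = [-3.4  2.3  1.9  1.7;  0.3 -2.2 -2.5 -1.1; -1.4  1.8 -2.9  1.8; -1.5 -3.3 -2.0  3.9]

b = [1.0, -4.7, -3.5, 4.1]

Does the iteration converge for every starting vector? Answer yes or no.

no

Write A = D+L+U with D = diag(-3.4, -2.2, -2.9, 3.9).
T_GS = -(D+L)⁻¹U: row 0 first, T[0,1] = -(2.3)/(-3.4) = +0.6765; later rows by forward substitution.
  T[0,:] = [+0.0000  +0.6765  +0.5588  +0.5000]
  T[1,:] = [+0.0000  +0.0922  -1.0602  -0.4318]
  T[2,:] = [+0.0000  -0.2693  -0.9278  +0.1113]
  T[3,:] = [+0.0000  +0.2001  -1.1579  -0.1160]
|roots of det(T-λI)|: 1.1434, 0.4006, 0.4006, 0.0000.
spectral radius ρ = 1.1434; 1.1434 > 1 ⇒ diverges.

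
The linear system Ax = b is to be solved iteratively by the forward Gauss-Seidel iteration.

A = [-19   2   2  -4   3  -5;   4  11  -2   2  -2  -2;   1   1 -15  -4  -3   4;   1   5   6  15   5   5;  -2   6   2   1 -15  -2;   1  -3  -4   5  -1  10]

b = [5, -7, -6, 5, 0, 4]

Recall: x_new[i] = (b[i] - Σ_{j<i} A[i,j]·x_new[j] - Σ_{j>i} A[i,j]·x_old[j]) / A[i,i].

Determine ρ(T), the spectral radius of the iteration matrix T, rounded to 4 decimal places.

0.7409

Split A = D + L + U, D = diag(-19, 11, -15, 15, -15, 10).
T_GS = -(D+L)⁻¹U: row 0 first, T[0,4] = -(3)/(-19) = +0.1579; later rows by forward substitution.
  T[0,:] = [+0.0000, +0.1053, +0.1053, -0.2105, +0.1579, -0.2632]
  T[1,:] = [+0.0000, -0.0383, +0.1435, -0.1053, +0.1244, +0.2775]
  T[2,:] = [+0.0000, +0.0045, +0.0166, -0.2877, -0.1812, +0.2676]
  T[3,:] = [+0.0000, +0.0040, -0.0615, +0.1642, -0.3129, -0.5153]
  T[4,:] = [+0.0000, -0.0285, +0.0415, -0.0415, -0.0163, +0.0141]
  T[5,:] = [+0.0000, -0.0250, +0.0741, -0.2119, +0.1039, +0.4757]
|eigenvalues of T|: 0.7409, 0.1616, 0.1616, 0.0342, 0.0342, 0.0000.
ρ(T) = max|λ| = 0.7409; 0.7409 < 1, so it converges for any x₀.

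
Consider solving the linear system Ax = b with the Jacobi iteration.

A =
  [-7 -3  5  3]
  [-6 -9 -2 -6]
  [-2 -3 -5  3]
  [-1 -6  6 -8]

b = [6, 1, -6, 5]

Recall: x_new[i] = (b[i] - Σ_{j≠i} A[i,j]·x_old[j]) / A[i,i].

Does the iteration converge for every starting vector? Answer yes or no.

A = D + L + U where D = diag(-7, -9, -5, -8).
Jacobi: T = -D⁻¹(L+U), T[3,0] = -(-1)/(-8) = -0.1250; T[3,3] = 0.
  T[0,:] = [+0.0000 -0.4286 +0.7143 +0.4286]
  T[1,:] = [-0.6667 +0.0000 -0.2222 -0.6667]
  T[2,:] = [-0.4000 -0.6000 +0.0000 +0.6000]
  T[3,:] = [-0.1250 -0.7500 +0.7500 +0.0000]
|λ(T)| sorted: 1.2866, 0.7325, 0.4688, 0.4688.
ρ(T) = max|λ| = 1.2866; 1.2866 > 1 ⇒ diverges.

no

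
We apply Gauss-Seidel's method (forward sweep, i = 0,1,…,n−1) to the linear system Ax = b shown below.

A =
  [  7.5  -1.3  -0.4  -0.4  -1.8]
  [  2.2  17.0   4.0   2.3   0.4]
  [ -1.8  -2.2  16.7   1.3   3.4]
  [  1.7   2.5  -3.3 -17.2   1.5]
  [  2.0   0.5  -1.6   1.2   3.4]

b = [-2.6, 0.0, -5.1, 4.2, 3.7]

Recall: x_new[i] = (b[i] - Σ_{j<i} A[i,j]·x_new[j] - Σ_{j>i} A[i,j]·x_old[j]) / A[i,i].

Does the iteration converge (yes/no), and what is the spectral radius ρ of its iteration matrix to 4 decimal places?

yes, ρ = 0.2867

Let D = diag(7.5, 17, 16.7, -17.2, 3.4); L, U the strict triangles.
GS T = -(D+L)⁻¹U: row 0 first, T[0,1] = -(-1.3)/(7.5) = +0.1733; later rows by forward substitution.
  T[0,:] = [+0.0000  +0.1733  +0.0533  +0.0533  +0.2400]
  T[1,:] = [+0.0000  -0.0224  -0.2422  -0.1422  -0.0546]
  T[2,:] = [+0.0000  +0.0157  -0.0262  -0.0908  -0.1849]
  T[3,:] = [+0.0000  +0.0109  -0.0249  +0.0020  +0.1385]
  T[4,:] = [+0.0000  -0.0951  +0.0007  -0.0539  -0.2690]
eigenvalue magnitudes: 0.2867, 0.1063, 0.1063, 0.0502, 0.0000.
ρ(T) = max|λ| = 0.2867; 0.2867 < 1, so it converges for any x₀.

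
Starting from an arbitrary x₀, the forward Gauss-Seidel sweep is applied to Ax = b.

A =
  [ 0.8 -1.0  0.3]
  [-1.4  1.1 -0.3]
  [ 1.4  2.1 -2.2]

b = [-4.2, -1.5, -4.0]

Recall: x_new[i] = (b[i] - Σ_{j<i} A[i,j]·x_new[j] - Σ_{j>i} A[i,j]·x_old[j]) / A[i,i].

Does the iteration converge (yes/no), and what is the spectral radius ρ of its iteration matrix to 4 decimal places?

Split A = D + L + U, D = diag(0.8, 1.1, -2.2).
T_GS = -(D+L)⁻¹U: row 0 first, T[0,1] = -(-1)/(0.8) = +1.2500; later rows by forward substitution.
  T[0,:] = [+0.0000  +1.2500  -0.3750]
  T[1,:] = [+0.0000  +1.5909  -0.2045]
  T[2,:] = [+0.0000  +2.3140  -0.4339]
|λ(T)| sorted: 1.3212, 0.1642, 0.0000.
ρ(T) = max|λ| = 1.3212; 1.3212 > 1, so it fails to converge.

no, ρ = 1.3212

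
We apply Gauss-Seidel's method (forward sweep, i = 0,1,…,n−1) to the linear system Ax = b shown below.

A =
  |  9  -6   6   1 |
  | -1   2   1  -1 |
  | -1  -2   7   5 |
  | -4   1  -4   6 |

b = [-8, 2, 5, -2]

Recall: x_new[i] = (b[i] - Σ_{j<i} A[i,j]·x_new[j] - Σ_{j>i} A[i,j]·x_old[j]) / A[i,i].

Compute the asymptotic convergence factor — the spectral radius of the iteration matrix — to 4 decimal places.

Write A = D+L+U with D = diag(9, 2, 7, 6).
GS T = -(D+L)⁻¹U: row 0 first, T[0,1] = -(-6)/(9) = +0.6667; later rows by forward substitution.
  T[0,:] = [+0.0000  +0.6667  -0.6667  -0.1111]
  T[1,:] = [+0.0000  +0.3333  -0.8333  +0.4444]
  T[2,:] = [+0.0000  +0.1905  -0.3333  -0.6032]
  T[3,:] = [+0.0000  +0.5159  -0.5278  -0.5503]
|λ(T)| sorted: 0.9083, 0.6338, 0.2757, 0.0000.
ρ = 0.9083; 0.9083 < 1, so it converges for any x₀.

0.9083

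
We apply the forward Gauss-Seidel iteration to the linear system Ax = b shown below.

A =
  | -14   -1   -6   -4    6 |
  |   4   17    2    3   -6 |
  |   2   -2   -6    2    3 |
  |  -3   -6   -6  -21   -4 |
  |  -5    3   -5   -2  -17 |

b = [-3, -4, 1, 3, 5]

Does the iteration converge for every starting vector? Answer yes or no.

yes

Diagonal D = diag(-14, 17, -6, -21, -17); L, U strict lower/upper.
GS T = -(D+L)⁻¹U: row 0 first, T[0,3] = -(-4)/(-14) = -0.2857; later rows by forward substitution.
  T[0,:] = [+0.0000 -0.0714 -0.4286 -0.2857 +0.4286]
  T[1,:] = [+0.0000 +0.0168 -0.0168 -0.1092 +0.2521]
  T[2,:] = [+0.0000 -0.0294 -0.1373 +0.2745 +0.5588]
  T[3,:] = [+0.0000 +0.0138 +0.1052 -0.0064 -0.4834]
  T[4,:] = [+0.0000 +0.0310 +0.1511 -0.0152 -0.1891]
|λ(T)| sorted: 0.5537, 0.1549, 0.1549, 0.0118, 0.0000.
ρ(T) = max|λ| = 0.5537; 0.5537 < 1: convergent.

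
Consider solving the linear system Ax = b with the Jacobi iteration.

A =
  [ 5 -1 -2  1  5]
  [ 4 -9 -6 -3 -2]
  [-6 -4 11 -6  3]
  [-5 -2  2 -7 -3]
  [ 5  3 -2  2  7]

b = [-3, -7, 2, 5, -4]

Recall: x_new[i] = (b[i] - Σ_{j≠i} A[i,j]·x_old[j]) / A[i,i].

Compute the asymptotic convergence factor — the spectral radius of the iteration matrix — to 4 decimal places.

1.2665

Split A = D + L + U, D = diag(5, -9, 11, -7, 7).
T_J = -D⁻¹(L+U): T[3,1] = -(-2)/(-7) = -0.2857; T[3,3] = 0.
  T[0,:] = [+0.0000  +0.2000  +0.4000  -0.2000  -1.0000]
  T[1,:] = [+0.4444  +0.0000  -0.6667  -0.3333  -0.2222]
  T[2,:] = [+0.5455  +0.3636  +0.0000  +0.5455  -0.2727]
  T[3,:] = [-0.7143  -0.2857  +0.2857  +0.0000  -0.4286]
  T[4,:] = [-0.7143  -0.4286  +0.2857  -0.2857  +0.0000]
|λ(T)| sorted: 1.2665, 0.9619, 0.3493, 0.3493, 0.2308.
ρ = 1.2665; 1.2665 > 1: divergent.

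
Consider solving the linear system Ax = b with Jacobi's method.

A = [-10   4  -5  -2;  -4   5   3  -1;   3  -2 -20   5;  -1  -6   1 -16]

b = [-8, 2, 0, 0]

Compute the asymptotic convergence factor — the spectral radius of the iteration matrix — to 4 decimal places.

0.6938

Write A = D+L+U with D = diag(-10, 5, -20, -16).
Jacobi: T = -D⁻¹(L+U), T[2,0] = -(3)/(-20) = +0.1500; T[2,2] = 0.
  T[0,:] = [+0.0000, +0.4000, -0.5000, -0.2000]
  T[1,:] = [+0.8000, +0.0000, -0.6000, +0.2000]
  T[2,:] = [+0.1500, -0.1000, +0.0000, +0.2500]
  T[3,:] = [-0.0625, -0.3750, +0.0625, +0.0000]
|roots of det(T-λI)|: 0.6938, 0.3395, 0.3209, 0.3209.
ρ = 0.6938; 0.6938 < 1: convergent.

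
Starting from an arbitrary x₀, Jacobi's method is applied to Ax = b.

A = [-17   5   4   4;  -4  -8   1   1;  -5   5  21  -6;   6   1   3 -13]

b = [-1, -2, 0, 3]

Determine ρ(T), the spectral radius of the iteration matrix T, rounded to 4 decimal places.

0.5390

Let D = diag(-17, -8, 21, -13); L, U the strict triangles.
T_J = -D⁻¹(L+U): T[2,3] = -(-6)/(21) = +0.2857; T[2,2] = 0.
  T[0,:] = [+0.0000 +0.2941 +0.2353 +0.2353]
  T[1,:] = [-0.5000 +0.0000 +0.1250 +0.1250]
  T[2,:] = [+0.2381 -0.2381 +0.0000 +0.2857]
  T[3,:] = [+0.4615 +0.0769 +0.2308 +0.0000]
|roots of det(T-λI)|: 0.5390, 0.3939, 0.3939, 0.2444.
ρ(T) = max|λ| = 0.5390; 0.5390 < 1: convergent.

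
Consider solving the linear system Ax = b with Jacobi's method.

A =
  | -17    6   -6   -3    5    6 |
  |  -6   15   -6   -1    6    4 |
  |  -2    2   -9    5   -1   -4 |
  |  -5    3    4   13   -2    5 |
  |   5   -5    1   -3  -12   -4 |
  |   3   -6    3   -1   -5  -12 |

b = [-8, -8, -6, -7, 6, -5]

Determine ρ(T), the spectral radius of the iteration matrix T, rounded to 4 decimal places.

1.1482

Write A = D+L+U with D = diag(-17, 15, -9, 13, -12, -12).
T_J = -D⁻¹(L+U): T[5,3] = -(-1)/(-12) = -0.0833; T[5,5] = 0.
  T[0,:] = [+0.0000  +0.3529  -0.3529  -0.1765  +0.2941  +0.3529]
  T[1,:] = [+0.4000  +0.0000  +0.4000  +0.0667  -0.4000  -0.2667]
  T[2,:] = [-0.2222  +0.2222  +0.0000  +0.5556  -0.1111  -0.4444]
  T[3,:] = [+0.3846  -0.2308  -0.3077  +0.0000  +0.1538  -0.3846]
  T[4,:] = [+0.4167  -0.4167  +0.0833  -0.2500  +0.0000  -0.3333]
  T[5,:] = [+0.2500  -0.5000  +0.2500  -0.0833  -0.4167  +0.0000]
|roots of det(T-λI)|: 1.1482, 0.5736, 0.5736, 0.3961, 0.3044, 0.0448.
ρ = 1.1482; 1.1482 > 1, so it fails to converge.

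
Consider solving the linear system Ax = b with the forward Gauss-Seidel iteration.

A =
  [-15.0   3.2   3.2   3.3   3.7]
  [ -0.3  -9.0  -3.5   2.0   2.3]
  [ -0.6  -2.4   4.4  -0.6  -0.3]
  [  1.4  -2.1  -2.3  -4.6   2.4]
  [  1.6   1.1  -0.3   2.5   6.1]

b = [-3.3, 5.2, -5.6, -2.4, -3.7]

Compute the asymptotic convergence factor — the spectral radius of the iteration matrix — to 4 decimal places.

0.5253

Write A = D+L+U with D = diag(-15, -9, 4.4, -4.6, 6.1).
GS T = -(D+L)⁻¹U: row 0 first, T[0,4] = -(3.7)/(-15) = +0.2467; later rows by forward substitution.
  T[0,:] = [+0.0000  +0.2133  +0.2133  +0.2200  +0.2467]
  T[1,:] = [+0.0000  -0.0071  -0.3960  +0.2149  +0.2473]
  T[2,:] = [+0.0000  +0.0252  -0.1869  +0.2836  +0.2367]
  T[3,:] = [+0.0000  +0.0556  +0.3392  -0.1729  +0.3655]
  T[4,:] = [+0.0000  -0.0762  -0.1327  -0.0116  -0.2475]
moduli |λ_i(T)| = 0.5253, 0.2128, 0.2128, 0.0651, 0.0000.
spectral radius ρ = 0.5253; 0.5253 < 1 ⇒ converges.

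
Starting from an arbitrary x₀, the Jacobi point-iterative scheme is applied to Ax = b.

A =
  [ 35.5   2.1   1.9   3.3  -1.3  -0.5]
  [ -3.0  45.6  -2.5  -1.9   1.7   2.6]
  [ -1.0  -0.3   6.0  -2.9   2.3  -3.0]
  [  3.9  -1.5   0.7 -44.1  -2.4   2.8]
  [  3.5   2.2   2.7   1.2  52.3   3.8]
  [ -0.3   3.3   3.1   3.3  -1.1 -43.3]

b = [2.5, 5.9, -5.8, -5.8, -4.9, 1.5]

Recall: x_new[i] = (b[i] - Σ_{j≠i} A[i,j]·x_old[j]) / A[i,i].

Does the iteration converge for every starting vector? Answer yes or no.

Let D = diag(35.5, 45.6, 6, -44.1, 52.3, -43.3); L, U the strict triangles.
T_J = -D⁻¹(L+U): T[3,5] = -(2.8)/(-44.1) = +0.0635; T[3,3] = 0.
  T[0,:] = [+0.0000  -0.0592  -0.0535  -0.0930  +0.0366  +0.0141]
  T[1,:] = [+0.0658  +0.0000  +0.0548  +0.0417  -0.0373  -0.0570]
  T[2,:] = [+0.1667  +0.0500  +0.0000  +0.4833  -0.3833  +0.5000]
  T[3,:] = [+0.0884  -0.0340  +0.0159  +0.0000  -0.0544  +0.0635]
  T[4,:] = [-0.0669  -0.0421  -0.0516  -0.0229  +0.0000  -0.0727]
  T[5,:] = [-0.0069  +0.0762  +0.0716  +0.0762  -0.0254  +0.0000]
eigenvalue magnitudes: 0.2714, 0.1919, 0.1035, 0.1035, 0.0235, 0.0044.
spectral radius ρ = 0.2714; 0.2714 < 1 ⇒ converges.

yes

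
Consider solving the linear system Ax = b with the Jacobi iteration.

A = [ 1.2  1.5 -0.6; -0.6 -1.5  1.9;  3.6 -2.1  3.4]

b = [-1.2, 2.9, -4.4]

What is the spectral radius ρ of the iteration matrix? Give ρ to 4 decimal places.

Let D = diag(1.2, -1.5, 3.4); L, U the strict triangles.
Jacobi: T = -D⁻¹(L+U), T[0,1] = -(1.5)/(1.2) = -1.2500; T[0,0] = 0.
  T[0,:] = [+0.0000 -1.2500 +0.5000]
  T[1,:] = [-0.4000 +0.0000 +1.2667]
  T[2,:] = [-1.0588 +0.6176 +0.0000]
moduli |λ_i(T)| = 1.3727, 1.0636, 1.0636.
ρ(T) = max|λ| = 1.3727; 1.3727 > 1: divergent.

1.3727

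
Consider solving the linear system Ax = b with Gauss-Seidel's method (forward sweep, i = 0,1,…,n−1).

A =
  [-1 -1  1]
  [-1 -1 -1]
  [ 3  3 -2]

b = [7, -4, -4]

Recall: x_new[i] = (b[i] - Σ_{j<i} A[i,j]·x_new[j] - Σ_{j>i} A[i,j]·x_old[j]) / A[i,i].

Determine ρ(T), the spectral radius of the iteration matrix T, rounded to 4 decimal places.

Let D = diag(-1, -1, -2); L, U the strict triangles.
Gauss-Seidel: T = -(D+L)⁻¹U, row 0 first, T[0,1] = -(-1)/(-1) = -1.0000; later rows by forward substitution.
  T[0,:] = [+0.0000  -1.0000  +1.0000]
  T[1,:] = [+0.0000  +1.0000  -2.0000]
  T[2,:] = [+0.0000  -0.0000  -1.5000]
|roots of det(T-λI)|: 1.5000, 1.0000, 0.0000.
ρ = 1.5000; 1.5000 > 1, so it fails to converge.

1.5000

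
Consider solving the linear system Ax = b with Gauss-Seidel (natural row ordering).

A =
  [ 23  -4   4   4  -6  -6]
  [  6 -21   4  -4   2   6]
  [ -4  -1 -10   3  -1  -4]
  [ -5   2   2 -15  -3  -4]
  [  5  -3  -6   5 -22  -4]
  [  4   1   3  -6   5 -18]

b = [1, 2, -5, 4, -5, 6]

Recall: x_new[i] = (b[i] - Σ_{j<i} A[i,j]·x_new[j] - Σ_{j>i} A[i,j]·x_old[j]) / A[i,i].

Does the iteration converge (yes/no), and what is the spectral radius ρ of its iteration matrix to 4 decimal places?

Write A = D+L+U with D = diag(23, -21, -10, -15, -22, -18).
Gauss-Seidel: T = -(D+L)⁻¹U, row 0 first, T[0,4] = -(-6)/(23) = +0.2609; later rows by forward substitution.
  T[0,:] = [+0.0000, +0.1739, -0.1739, -0.1739, +0.2609, +0.2609]
  T[1,:] = [+0.0000, +0.0497, +0.1408, -0.2402, +0.1698, +0.3602]
  T[2,:] = [+0.0000, -0.0745, +0.0555, +0.3936, -0.2213, -0.5404]
  T[3,:] = [+0.0000, -0.0613, +0.0841, +0.0784, -0.2938, -0.3776]
  T[4,:] = [+0.0000, +0.0391, -0.0547, -0.0963, +0.0297, -0.1101]
  T[5,:] = [+0.0000, +0.0603, -0.0648, -0.0393, +0.1367, +0.0832]
|λ(T)| sorted: 0.5237, 0.2079, 0.2079, 0.0596, 0.0596, 0.0000.
ρ(T) = max|λ| = 0.5237; 0.5237 < 1 ⇒ converges.

yes, ρ = 0.5237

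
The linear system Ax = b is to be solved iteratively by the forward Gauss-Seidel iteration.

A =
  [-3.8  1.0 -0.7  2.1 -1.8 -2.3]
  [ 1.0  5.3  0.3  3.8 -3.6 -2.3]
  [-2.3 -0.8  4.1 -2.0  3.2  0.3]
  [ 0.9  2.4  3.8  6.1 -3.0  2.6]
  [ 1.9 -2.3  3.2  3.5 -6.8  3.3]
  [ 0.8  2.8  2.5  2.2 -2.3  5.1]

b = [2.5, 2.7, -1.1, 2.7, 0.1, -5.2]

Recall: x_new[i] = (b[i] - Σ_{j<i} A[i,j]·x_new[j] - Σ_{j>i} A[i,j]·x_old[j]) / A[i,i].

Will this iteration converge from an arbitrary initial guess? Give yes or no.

no

A = D + L + U where D = diag(-3.8, 5.3, 4.1, 6.1, -6.8, 5.1).
Gauss-Seidel: T = -(D+L)⁻¹U, row 0 first, T[0,4] = -(-1.8)/(-3.8) = -0.4737; later rows by forward substitution.
  T[0,:] = [+0.0000  +0.2632  -0.1842  +0.5526  -0.4737  -0.6053]
  T[1,:] = [+0.0000  -0.0497  -0.0218  -0.8213  +0.7686  +0.5482]
  T[2,:] = [+0.0000  +0.1379  -0.1076  +0.6376  -0.8962  -0.3057]
  T[3,:] = [+0.0000  -0.1052  +0.1028  -0.1556  +0.8176  -0.3621]
  T[4,:] = [+0.0000  +0.1011  -0.0418  +0.6521  -0.3933  -0.1995]
  T[5,:] = [+0.0000  +0.0093  +0.0304  +0.4129  -0.4384  +0.0101]
moduli |λ_i(T)| = 1.2612, 0.3978, 0.2498, 0.2498, 0.0087, 0.0000.
ρ = 1.2612; 1.2612 > 1 ⇒ diverges.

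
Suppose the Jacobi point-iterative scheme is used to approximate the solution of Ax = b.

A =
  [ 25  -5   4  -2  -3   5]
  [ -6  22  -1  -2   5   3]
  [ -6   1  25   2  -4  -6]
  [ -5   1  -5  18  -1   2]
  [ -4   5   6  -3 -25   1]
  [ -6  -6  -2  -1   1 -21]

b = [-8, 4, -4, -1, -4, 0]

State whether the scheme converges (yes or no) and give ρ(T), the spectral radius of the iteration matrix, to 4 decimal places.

yes, ρ = 0.5019

A = D + L + U where D = diag(25, 22, 25, 18, -25, -21).
Jacobi T = -D⁻¹(L+U): T[0,4] = -(-3)/(25) = +0.1200; T[0,0] = 0.
  T[0,:] = [+0.0000 +0.2000 -0.1600 +0.0800 +0.1200 -0.2000]
  T[1,:] = [+0.2727 +0.0000 +0.0455 +0.0909 -0.2273 -0.1364]
  T[2,:] = [+0.2400 -0.0400 +0.0000 -0.0800 +0.1600 +0.2400]
  T[3,:] = [+0.2778 -0.0556 +0.2778 +0.0000 +0.0556 -0.1111]
  T[4,:] = [-0.1600 +0.2000 +0.2400 -0.1200 +0.0000 +0.0400]
  T[5,:] = [-0.2857 -0.2857 -0.0952 -0.0476 +0.0476 +0.0000]
eigenvalue magnitudes: 0.5019, 0.3857, 0.3857, 0.1777, 0.1777, 0.1395.
ρ = 0.5019; 0.5019 < 1, so it converges for any x₀.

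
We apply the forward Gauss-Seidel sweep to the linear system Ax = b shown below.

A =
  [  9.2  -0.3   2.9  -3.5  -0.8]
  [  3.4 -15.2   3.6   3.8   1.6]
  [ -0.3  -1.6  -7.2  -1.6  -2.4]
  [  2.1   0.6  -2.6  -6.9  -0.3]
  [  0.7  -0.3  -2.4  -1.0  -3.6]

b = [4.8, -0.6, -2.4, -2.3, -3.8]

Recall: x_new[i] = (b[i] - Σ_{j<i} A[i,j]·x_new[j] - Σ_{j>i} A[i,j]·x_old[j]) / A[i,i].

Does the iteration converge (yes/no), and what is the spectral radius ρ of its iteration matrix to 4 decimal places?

Split A = D + L + U, D = diag(9.2, -15.2, -7.2, -6.9, -3.6).
Gauss-Seidel: T = -(D+L)⁻¹U, row 0 first, T[0,1] = -(-0.3)/(9.2) = +0.0326; later rows by forward substitution.
  T[0,:] = [+0.0000 +0.0326 -0.3152 +0.3804 +0.0870]
  T[1,:] = [+0.0000 +0.0073 +0.1663 +0.3351 +0.1247]
  T[2,:] = [+0.0000 -0.0030 -0.0238 -0.3125 -0.3647]
  T[3,:] = [+0.0000 +0.0117 -0.0725 +0.2627 +0.1312]
  T[4,:] = [+0.0000 +0.0045 -0.0391 +0.1814 +0.2132]
eigenvalue magnitudes: 0.4769, 0.1024, 0.0812, 0.0037, 0.0000.
ρ(T) = max|λ| = 0.4769; 0.4769 < 1 ⇒ converges.

yes, ρ = 0.4769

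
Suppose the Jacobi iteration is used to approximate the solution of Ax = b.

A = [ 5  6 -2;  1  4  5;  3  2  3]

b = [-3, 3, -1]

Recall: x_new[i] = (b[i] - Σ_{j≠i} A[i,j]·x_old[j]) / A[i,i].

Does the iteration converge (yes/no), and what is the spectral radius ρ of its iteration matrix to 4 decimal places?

Let D = diag(5, 4, 3); L, U the strict triangles.
T_J = -D⁻¹(L+U): T[1,0] = -(1)/(4) = -0.2500; T[1,1] = 0.
  T[0,:] = [+0.0000, -1.2000, +0.4000]
  T[1,:] = [-0.2500, +0.0000, -1.2500]
  T[2,:] = [-1.0000, -0.6667, +0.0000]
|λ(T)| sorted: 1.3421, 1.0334, 1.0334.
ρ(T) = max|λ| = 1.3421; 1.3421 > 1, so it fails to converge.

no, ρ = 1.3421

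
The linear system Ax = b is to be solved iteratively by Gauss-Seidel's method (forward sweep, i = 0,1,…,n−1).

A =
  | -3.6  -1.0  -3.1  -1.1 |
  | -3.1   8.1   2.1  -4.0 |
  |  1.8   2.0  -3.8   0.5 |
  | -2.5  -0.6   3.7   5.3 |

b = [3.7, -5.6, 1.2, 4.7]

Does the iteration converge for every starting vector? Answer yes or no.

yes

Write A = D+L+U with D = diag(-3.6, 8.1, -3.8, 5.3).
T_GS = -(D+L)⁻¹U: row 0 first, T[0,3] = -(-1.1)/(-3.6) = -0.3056; later rows by forward substitution.
  T[0,:] = [+0.0000, -0.2778, -0.8611, -0.3056]
  T[1,:] = [+0.0000, -0.1063, -0.5888, +0.3769]
  T[2,:] = [+0.0000, -0.1875, -0.7178, +0.1852]
  T[3,:] = [+0.0000, -0.0121, +0.0283, -0.2308]
eigenvalue magnitudes: 0.8704, 0.2090, 0.0246, 0.0000.
spectral radius ρ = 0.8704; 0.8704 < 1: convergent.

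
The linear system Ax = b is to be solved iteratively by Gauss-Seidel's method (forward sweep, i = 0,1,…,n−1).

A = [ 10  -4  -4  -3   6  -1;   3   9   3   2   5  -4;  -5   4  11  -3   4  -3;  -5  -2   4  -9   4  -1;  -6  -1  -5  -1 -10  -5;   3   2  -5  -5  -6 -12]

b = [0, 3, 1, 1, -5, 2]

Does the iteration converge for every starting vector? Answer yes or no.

no

Diagonal D = diag(10, 9, 11, -9, -10, -12); L, U strict lower/upper.
T_GS = -(D+L)⁻¹U: row 0 first, T[0,2] = -(-4)/(10) = +0.4000; later rows by forward substitution.
  T[0,:] = [+0.0000, +0.4000, +0.4000, +0.3000, -0.6000, +0.1000]
  T[1,:] = [+0.0000, -0.1333, -0.4667, -0.3222, -0.3556, +0.4111]
  T[2,:] = [+0.0000, +0.2303, +0.3515, +0.5263, -0.5071, +0.1687]
  T[3,:] = [+0.0000, -0.0902, +0.0377, +0.1388, +0.6314, -0.1831]
  T[4,:] = [+0.0000, -0.3328, -0.3729, -0.4248, +0.5859, -0.6671]
  T[5,:] = [+0.0000, +0.1858, +0.0465, -0.0434, -0.5540, +0.4331]
eigenvalue magnitudes: 1.2195, 0.2906, 0.2906, 0.2024, 0.0969, 0.0000.
spectral radius ρ = 1.2195; 1.2195 > 1 ⇒ diverges.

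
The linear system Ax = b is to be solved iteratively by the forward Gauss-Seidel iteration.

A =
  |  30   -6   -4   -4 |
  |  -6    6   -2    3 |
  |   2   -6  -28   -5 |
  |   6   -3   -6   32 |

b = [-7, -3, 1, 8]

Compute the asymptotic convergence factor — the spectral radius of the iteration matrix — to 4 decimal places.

0.1990

Write A = D+L+U with D = diag(30, 6, -28, 32).
T_GS = -(D+L)⁻¹U: row 0 first, T[0,3] = -(-4)/(30) = +0.1333; later rows by forward substitution.
  T[0,:] = [+0.0000 +0.2000 +0.1333 +0.1333]
  T[1,:] = [+0.0000 +0.2000 +0.4667 -0.3667]
  T[2,:] = [+0.0000 -0.0286 -0.0905 -0.0905]
  T[3,:] = [+0.0000 -0.0241 +0.0018 -0.0763]
|roots of det(T-λI)|: 0.1990, 0.1059, 0.1059, 0.0000.
ρ = 0.1990; 0.1990 < 1: convergent.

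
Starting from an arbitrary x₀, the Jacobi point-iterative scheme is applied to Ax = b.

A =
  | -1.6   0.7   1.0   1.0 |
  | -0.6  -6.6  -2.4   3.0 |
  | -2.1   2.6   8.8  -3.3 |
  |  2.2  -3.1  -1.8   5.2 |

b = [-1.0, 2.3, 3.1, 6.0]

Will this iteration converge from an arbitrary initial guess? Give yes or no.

yes

Split A = D + L + U, D = diag(-1.6, -6.6, 8.8, 5.2).
Jacobi T = -D⁻¹(L+U): T[1,2] = -(-2.4)/(-6.6) = -0.3636; T[1,1] = 0.
  T[0,:] = [+0.0000, +0.4375, +0.6250, +0.6250]
  T[1,:] = [-0.0909, +0.0000, -0.3636, +0.4545]
  T[2,:] = [+0.2386, -0.2955, +0.0000, +0.3750]
  T[3,:] = [-0.4231, +0.5962, +0.3462, +0.0000]
|λ(T)| sorted: 0.8695, 0.5635, 0.5635, 0.1127.
ρ(T) = max|λ| = 0.8695; 0.8695 < 1 ⇒ converges.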